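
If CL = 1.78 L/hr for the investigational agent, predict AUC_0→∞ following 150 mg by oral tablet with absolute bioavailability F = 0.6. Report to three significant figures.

AUC_0→∞ = F × Dose / CL
        = 0.6 × 150 / 1.78 = 50.5618 mg/L·hr

AUC = 50.6 mg/L·hr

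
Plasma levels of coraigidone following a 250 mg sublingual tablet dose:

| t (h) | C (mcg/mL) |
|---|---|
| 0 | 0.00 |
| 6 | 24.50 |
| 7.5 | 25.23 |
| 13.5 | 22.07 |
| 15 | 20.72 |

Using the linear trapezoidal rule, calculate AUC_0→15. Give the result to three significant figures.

AUC = 285 mcg/mL·h

Trapezoidal AUC_0→15:
  [0→6]: (0.00+24.50)/2 × 6 = 73.5
  [6→7.5]: (24.50+25.23)/2 × 1.5 = 37.2975
  [7.5→13.5]: (25.23+22.07)/2 × 6 = 141.9
  [13.5→15]: (22.07+20.72)/2 × 1.5 = 32.0925
  Sum = 284.79 mcg/mL·h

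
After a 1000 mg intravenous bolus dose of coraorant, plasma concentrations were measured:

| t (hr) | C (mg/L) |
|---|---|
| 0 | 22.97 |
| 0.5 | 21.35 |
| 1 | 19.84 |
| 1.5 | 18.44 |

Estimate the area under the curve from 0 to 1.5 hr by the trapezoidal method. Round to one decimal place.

Trapezoidal AUC_0→1.5:
  [0→0.5]: (22.97+21.35)/2 × 0.5 = 11.08
  [0.5→1]: (21.35+19.84)/2 × 0.5 = 10.2975
  [1→1.5]: (19.84+18.44)/2 × 0.5 = 9.57
  Sum = 30.9475 mg/L·hr

AUC = 30.9 mg/L·hr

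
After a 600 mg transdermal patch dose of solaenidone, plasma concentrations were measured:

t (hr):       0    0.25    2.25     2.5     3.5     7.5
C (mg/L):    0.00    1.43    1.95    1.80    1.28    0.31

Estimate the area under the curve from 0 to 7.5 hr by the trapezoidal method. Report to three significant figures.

AUC = 8.75 mg/L·hr

Trapezoidal AUC_0→7.5:
  [0→0.25]: (0.00+1.43)/2 × 0.25 = 0.17875
  [0.25→2.25]: (1.43+1.95)/2 × 2 = 3.38
  [2.25→2.5]: (1.95+1.80)/2 × 0.25 = 0.46875
  [2.5→3.5]: (1.80+1.28)/2 × 1 = 1.54
  [3.5→7.5]: (1.28+0.31)/2 × 4 = 3.18
  Sum = 8.7475 mg/L·hr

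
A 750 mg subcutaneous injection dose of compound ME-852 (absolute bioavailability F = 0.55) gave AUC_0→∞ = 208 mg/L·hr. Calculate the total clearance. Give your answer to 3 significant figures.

CL = F × Dose / AUC_0→∞
   = 0.55 × 750 / 208 = 1.98317 L/hr

CL = 1.98 L/hr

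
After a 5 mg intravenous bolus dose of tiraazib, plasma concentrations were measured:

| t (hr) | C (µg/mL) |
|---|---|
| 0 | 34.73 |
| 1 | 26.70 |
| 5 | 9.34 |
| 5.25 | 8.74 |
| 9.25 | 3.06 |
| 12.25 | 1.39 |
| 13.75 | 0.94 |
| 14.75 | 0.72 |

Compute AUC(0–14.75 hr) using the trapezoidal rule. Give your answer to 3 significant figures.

AUC = 138 µg/mL·hr

Trapezoidal AUC_0→14.75:
  [0→1]: (34.73+26.70)/2 × 1 = 30.715
  [1→5]: (26.70+9.34)/2 × 4 = 72.08
  [5→5.25]: (9.34+8.74)/2 × 0.25 = 2.26
  [5.25→9.25]: (8.74+3.06)/2 × 4 = 23.6
  [9.25→12.25]: (3.06+1.39)/2 × 3 = 6.675
  [12.25→13.75]: (1.39+0.94)/2 × 1.5 = 1.7475
  [13.75→14.75]: (0.94+0.72)/2 × 1 = 0.83
  Sum = 137.9075 µg/mL·hr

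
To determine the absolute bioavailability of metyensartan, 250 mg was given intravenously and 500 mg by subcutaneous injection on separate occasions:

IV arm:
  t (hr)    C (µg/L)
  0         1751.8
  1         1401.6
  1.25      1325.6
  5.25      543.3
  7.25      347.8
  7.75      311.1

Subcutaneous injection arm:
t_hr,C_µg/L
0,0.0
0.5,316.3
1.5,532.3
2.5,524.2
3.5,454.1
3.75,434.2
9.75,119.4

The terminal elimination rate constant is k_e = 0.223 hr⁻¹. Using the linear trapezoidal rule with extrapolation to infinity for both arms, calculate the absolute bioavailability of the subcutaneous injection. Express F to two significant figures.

F = 0.24

Trapezoidal AUC_0→7.75 (IV):
  [0→1]: (1751.8+1401.6)/2 × 1 = 1576.7
  [1→1.25]: (1401.6+1325.6)/2 × 0.25 = 340.9
  [1.25→5.25]: (1325.6+543.3)/2 × 4 = 3737.8
  [5.25→7.25]: (543.3+347.8)/2 × 2 = 891.1
  [7.25→7.75]: (347.8+311.1)/2 × 0.5 = 164.725
  Sum = 6711.225 µg/L·hr
IV tail: 311.1/0.223 = 1395.067; AUC_iv,0→∞ = 6711.225 + 1395.067 = 8106.292 µg/L·hr
Trapezoidal AUC_0→9.75 (subcutaneous injection):
  [0→0.5]: (0.0+316.3)/2 × 0.5 = 79.075
  [0.5→1.5]: (316.3+532.3)/2 × 1 = 424.3
  [1.5→2.5]: (532.3+524.2)/2 × 1 = 528.25
  [2.5→3.5]: (524.2+454.1)/2 × 1 = 489.15
  [3.5→3.75]: (454.1+434.2)/2 × 0.25 = 111.0375
  [3.75→9.75]: (434.2+119.4)/2 × 6 = 1660.8
  Sum = 3292.6125 µg/L·hr
subcutaneous injection tail: 119.4/0.223 = 535.426; AUC_ev,0→∞ = 3292.6125 + 535.426 = 3828.0385 µg/L·hr
F = (AUC_ev/D_ev)/(AUC_iv/D_iv) = (3828.0385/500)/(8106.292/250) = 7.656077/32.425168 = 0.2361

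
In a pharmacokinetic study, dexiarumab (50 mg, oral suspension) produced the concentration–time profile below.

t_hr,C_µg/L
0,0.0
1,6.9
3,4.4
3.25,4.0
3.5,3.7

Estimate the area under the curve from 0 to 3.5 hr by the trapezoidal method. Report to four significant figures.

AUC = 16.76 µg/L·hr

Trapezoidal AUC_0→3.5:
  [0→1]: (0.0+6.9)/2 × 1 = 3.45
  [1→3]: (6.9+4.4)/2 × 2 = 11.3
  [3→3.25]: (4.4+4.0)/2 × 0.25 = 1.05
  [3.25→3.5]: (4.0+3.7)/2 × 0.25 = 0.9625
  Sum = 16.7625 µg/L·hr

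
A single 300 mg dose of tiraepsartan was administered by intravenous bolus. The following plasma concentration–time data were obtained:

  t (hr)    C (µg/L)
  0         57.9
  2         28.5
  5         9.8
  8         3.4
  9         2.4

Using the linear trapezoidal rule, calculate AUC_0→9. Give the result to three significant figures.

Trapezoidal AUC_0→9:
  [0→2]: (57.9+28.5)/2 × 2 = 86.4
  [2→5]: (28.5+9.8)/2 × 3 = 57.45
  [5→8]: (9.8+3.4)/2 × 3 = 19.8
  [8→9]: (3.4+2.4)/2 × 1 = 2.9
  Sum = 166.55 µg/L·hr

AUC = 167 µg/L·hr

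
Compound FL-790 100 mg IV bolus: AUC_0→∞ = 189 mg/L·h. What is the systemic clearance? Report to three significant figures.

CL = Dose_iv / AUC_0→∞
   = 100 / 189 = 0.529101 L/h

CL = 0.529 L/h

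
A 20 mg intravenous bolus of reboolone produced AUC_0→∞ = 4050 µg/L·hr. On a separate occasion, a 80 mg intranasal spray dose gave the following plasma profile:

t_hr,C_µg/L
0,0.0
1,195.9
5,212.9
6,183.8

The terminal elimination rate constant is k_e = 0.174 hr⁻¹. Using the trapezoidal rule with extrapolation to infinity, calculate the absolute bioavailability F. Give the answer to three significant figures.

F = 0.134

Trapezoidal AUC_0→6 (intranasal spray):
  [0→1]: (0.0+195.9)/2 × 1 = 97.95
  [1→5]: (195.9+212.9)/2 × 4 = 817.6
  [5→6]: (212.9+183.8)/2 × 1 = 198.35
  Sum = 1113.9 µg/L·hr
Tail: C_last/k_e = 183.8/0.174 = 1056.322
AUC_0→∞ (intranasal spray) = 1113.9 + 1056.322 = 2170.222 µg/L·hr
F = (AUC_ev/D_ev)/(AUC_iv/D_iv) = (2170.222/80)/(4050/20) = 27.127775/202.5 = 0.1340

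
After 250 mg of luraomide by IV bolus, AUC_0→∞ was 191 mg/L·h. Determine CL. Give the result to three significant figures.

CL = 1.31 L/h

CL = Dose_iv / AUC_0→∞
   = 250 / 191 = 1.3089 L/h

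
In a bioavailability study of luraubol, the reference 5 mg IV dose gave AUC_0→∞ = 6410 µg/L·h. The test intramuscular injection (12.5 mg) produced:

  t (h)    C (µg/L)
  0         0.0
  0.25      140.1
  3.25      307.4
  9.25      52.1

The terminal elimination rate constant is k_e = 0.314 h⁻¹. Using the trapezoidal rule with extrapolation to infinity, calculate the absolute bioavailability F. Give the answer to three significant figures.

F = 0.121

Trapezoidal AUC_0→9.25 (intramuscular injection):
  [0→0.25]: (0.0+140.1)/2 × 0.25 = 17.5125
  [0.25→3.25]: (140.1+307.4)/2 × 3 = 671.25
  [3.25→9.25]: (307.4+52.1)/2 × 6 = 1078.5
  Sum = 1767.2625 µg/L·h
Tail: C_last/k_e = 52.1/0.314 = 165.924
AUC_0→∞ (intramuscular injection) = 1767.2625 + 165.924 = 1933.1865 µg/L·h
F = (AUC_ev/D_ev)/(AUC_iv/D_iv) = (1933.1865/12.5)/(6410/5) = 154.65492/1282 = 0.1206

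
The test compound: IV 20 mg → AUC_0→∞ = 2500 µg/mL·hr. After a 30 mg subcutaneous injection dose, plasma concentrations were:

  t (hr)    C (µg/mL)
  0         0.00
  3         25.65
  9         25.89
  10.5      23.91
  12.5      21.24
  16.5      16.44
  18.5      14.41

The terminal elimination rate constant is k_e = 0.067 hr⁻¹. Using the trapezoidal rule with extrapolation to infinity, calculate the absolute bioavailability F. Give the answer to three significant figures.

Trapezoidal AUC_0→18.5 (subcutaneous injection):
  [0→3]: (0.00+25.65)/2 × 3 = 38.475
  [3→9]: (25.65+25.89)/2 × 6 = 154.62
  [9→10.5]: (25.89+23.91)/2 × 1.5 = 37.35
  [10.5→12.5]: (23.91+21.24)/2 × 2 = 45.15
  [12.5→16.5]: (21.24+16.44)/2 × 4 = 75.36
  [16.5→18.5]: (16.44+14.41)/2 × 2 = 30.85
  Sum = 381.805 µg/mL·hr
Tail: C_last/k_e = 14.41/0.067 = 215.075
AUC_0→∞ (subcutaneous injection) = 381.805 + 215.075 = 596.88 µg/mL·hr
F = (AUC_ev/D_ev)/(AUC_iv/D_iv) = (596.88/30)/(2500/20) = 19.896/125 = 0.1592

F = 0.159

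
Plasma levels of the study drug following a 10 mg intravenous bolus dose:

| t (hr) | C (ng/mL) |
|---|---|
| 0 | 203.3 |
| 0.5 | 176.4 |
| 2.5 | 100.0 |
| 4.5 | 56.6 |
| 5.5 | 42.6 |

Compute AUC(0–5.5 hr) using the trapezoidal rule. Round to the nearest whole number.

Trapezoidal AUC_0→5.5:
  [0→0.5]: (203.3+176.4)/2 × 0.5 = 94.925
  [0.5→2.5]: (176.4+100.0)/2 × 2 = 276.4
  [2.5→4.5]: (100.0+56.6)/2 × 2 = 156.6
  [4.5→5.5]: (56.6+42.6)/2 × 1 = 49.6
  Sum = 577.525 ng/mL·hr

AUC = 578 ng/mL·hr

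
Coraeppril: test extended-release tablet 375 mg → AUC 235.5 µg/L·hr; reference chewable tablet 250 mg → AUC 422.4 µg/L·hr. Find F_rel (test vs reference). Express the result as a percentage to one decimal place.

F_rel = 37.2%

F_rel = (AUC_test/D_test) / (AUC_ref/D_ref)
      = (235.5/375) / (422.4/250)
      = 0.628 / 1.6896 = 0.3717 = 37.17%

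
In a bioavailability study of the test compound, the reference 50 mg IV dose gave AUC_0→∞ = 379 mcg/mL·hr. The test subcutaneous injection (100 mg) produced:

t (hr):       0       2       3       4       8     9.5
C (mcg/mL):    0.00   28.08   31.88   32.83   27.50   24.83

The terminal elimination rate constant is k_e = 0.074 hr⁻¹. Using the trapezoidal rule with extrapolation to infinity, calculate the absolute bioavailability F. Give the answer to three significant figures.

F = 0.773

Trapezoidal AUC_0→9.5 (subcutaneous injection):
  [0→2]: (0.00+28.08)/2 × 2 = 28.08
  [2→3]: (28.08+31.88)/2 × 1 = 29.98
  [3→4]: (31.88+32.83)/2 × 1 = 32.355
  [4→8]: (32.83+27.50)/2 × 4 = 120.66
  [8→9.5]: (27.50+24.83)/2 × 1.5 = 39.2475
  Sum = 250.3225 mcg/mL·hr
Tail: C_last/k_e = 24.83/0.074 = 335.541
AUC_0→∞ (subcutaneous injection) = 250.3225 + 335.541 = 585.8635 mcg/mL·hr
F = (AUC_ev/D_ev)/(AUC_iv/D_iv) = (585.8635/100)/(379/50) = 5.858635/7.58 = 0.7729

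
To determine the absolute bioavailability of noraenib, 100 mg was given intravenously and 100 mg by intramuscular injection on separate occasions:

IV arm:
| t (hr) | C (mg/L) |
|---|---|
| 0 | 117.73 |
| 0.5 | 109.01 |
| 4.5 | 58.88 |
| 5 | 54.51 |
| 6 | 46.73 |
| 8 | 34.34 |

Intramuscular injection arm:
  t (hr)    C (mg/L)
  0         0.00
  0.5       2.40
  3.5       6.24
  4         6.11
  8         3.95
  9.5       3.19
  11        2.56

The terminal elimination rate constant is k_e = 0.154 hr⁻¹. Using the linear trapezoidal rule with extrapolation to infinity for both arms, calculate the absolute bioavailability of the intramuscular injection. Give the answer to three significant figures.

F = 0.0813

Trapezoidal AUC_0→8 (IV):
  [0→0.5]: (117.73+109.01)/2 × 0.5 = 56.685
  [0.5→4.5]: (109.01+58.88)/2 × 4 = 335.78
  [4.5→5]: (58.88+54.51)/2 × 0.5 = 28.3475
  [5→6]: (54.51+46.73)/2 × 1 = 50.62
  [6→8]: (46.73+34.34)/2 × 2 = 81.07
  Sum = 552.5025 mg/L·hr
IV tail: 34.34/0.154 = 222.987; AUC_iv,0→∞ = 552.5025 + 222.987 = 775.4895 mg/L·hr
Trapezoidal AUC_0→11 (intramuscular injection):
  [0→0.5]: (0.00+2.40)/2 × 0.5 = 0.6
  [0.5→3.5]: (2.40+6.24)/2 × 3 = 12.96
  [3.5→4]: (6.24+6.11)/2 × 0.5 = 3.0875
  [4→8]: (6.11+3.95)/2 × 4 = 20.12
  [8→9.5]: (3.95+3.19)/2 × 1.5 = 5.355
  [9.5→11]: (3.19+2.56)/2 × 1.5 = 4.3125
  Sum = 46.435 mg/L·hr
intramuscular injection tail: 2.56/0.154 = 16.623; AUC_ev,0→∞ = 46.435 + 16.623 = 63.058 mg/L·hr
F = (AUC_ev/D_ev)/(AUC_iv/D_iv) = (63.058/100)/(775.4895/100) = 0.63058/7.754895 = 0.0813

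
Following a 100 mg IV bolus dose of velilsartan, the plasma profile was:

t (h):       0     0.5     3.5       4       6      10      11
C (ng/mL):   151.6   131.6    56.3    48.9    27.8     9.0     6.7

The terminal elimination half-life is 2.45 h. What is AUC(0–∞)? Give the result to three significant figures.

Trapezoidal AUC_0→11:
  [0→0.5]: (151.6+131.6)/2 × 0.5 = 70.8
  [0.5→3.5]: (131.6+56.3)/2 × 3 = 281.85
  [3.5→4]: (56.3+48.9)/2 × 0.5 = 26.3
  [4→6]: (48.9+27.8)/2 × 2 = 76.7
  [6→10]: (27.8+9.0)/2 × 4 = 73.6
  [10→11]: (9.0+6.7)/2 × 1 = 7.85
  Sum = 537.1 ng/mL·h
k_e = ln2 / t½ = 0.693147 / 2.45 = 0.2829 h^-1
Extrapolated tail: C_last / k_e = 6.7 / 0.2829 = 23.683
AUC_0→∞ = 537.1 + 23.683 = 560.783 ng/mL·h

AUC = 561 ng/mL·h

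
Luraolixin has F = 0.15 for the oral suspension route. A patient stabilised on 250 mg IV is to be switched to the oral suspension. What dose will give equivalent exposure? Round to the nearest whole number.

For equal systemic exposure: F × D_ev = D_iv
D_ev = D_iv / F = 250 / 0.15 = 1666.67 mg

D_oral = 1667 mg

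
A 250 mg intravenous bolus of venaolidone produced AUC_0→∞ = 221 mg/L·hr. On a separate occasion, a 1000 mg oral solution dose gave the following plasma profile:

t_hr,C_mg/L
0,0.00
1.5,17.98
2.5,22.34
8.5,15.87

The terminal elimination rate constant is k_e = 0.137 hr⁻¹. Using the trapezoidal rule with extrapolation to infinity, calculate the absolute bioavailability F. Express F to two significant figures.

F = 0.30

Trapezoidal AUC_0→8.5 (oral solution):
  [0→1.5]: (0.00+17.98)/2 × 1.5 = 13.485
  [1.5→2.5]: (17.98+22.34)/2 × 1 = 20.16
  [2.5→8.5]: (22.34+15.87)/2 × 6 = 114.63
  Sum = 148.275 mg/L·hr
Tail: C_last/k_e = 15.87/0.137 = 115.839
AUC_0→∞ (oral solution) = 148.275 + 115.839 = 264.114 mg/L·hr
F = (AUC_ev/D_ev)/(AUC_iv/D_iv) = (264.114/1000)/(221/250) = 0.264114/0.884 = 0.2988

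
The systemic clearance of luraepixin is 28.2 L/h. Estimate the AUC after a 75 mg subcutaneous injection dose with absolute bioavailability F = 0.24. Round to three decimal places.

AUC_0→∞ = F × Dose / CL
        = 0.24 × 75 / 28.2 = 0.638298 mg/L·h

AUC = 0.638 mg/L·h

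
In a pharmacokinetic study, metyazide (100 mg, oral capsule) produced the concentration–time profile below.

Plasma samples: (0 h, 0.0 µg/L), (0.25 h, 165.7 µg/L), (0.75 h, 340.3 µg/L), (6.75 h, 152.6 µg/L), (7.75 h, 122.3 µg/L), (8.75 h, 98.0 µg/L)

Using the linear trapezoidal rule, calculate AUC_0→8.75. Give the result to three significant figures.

AUC = 1870 µg/L·h

Trapezoidal AUC_0→8.75:
  [0→0.25]: (0.0+165.7)/2 × 0.25 = 20.7125
  [0.25→0.75]: (165.7+340.3)/2 × 0.5 = 126.5
  [0.75→6.75]: (340.3+152.6)/2 × 6 = 1478.7
  [6.75→7.75]: (152.6+122.3)/2 × 1 = 137.45
  [7.75→8.75]: (122.3+98.0)/2 × 1 = 110.15
  Sum = 1873.5125 µg/L·h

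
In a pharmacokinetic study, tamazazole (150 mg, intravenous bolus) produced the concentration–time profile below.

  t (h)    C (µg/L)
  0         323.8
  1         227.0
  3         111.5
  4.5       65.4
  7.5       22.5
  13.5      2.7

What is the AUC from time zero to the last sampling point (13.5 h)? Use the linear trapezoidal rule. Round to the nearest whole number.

AUC = 954 µg/L·h

Trapezoidal AUC_0→13.5:
  [0→1]: (323.8+227.0)/2 × 1 = 275.4
  [1→3]: (227.0+111.5)/2 × 2 = 338.5
  [3→4.5]: (111.5+65.4)/2 × 1.5 = 132.675
  [4.5→7.5]: (65.4+22.5)/2 × 3 = 131.85
  [7.5→13.5]: (22.5+2.7)/2 × 6 = 75.6
  Sum = 954.025 µg/L·h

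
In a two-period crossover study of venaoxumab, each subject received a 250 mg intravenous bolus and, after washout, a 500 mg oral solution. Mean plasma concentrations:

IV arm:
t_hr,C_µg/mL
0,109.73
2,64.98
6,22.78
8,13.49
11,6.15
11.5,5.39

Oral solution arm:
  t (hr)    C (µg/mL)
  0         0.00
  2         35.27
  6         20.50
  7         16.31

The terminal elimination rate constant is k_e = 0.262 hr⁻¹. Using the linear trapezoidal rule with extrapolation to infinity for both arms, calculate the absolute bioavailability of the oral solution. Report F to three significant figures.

Trapezoidal AUC_0→11.5 (IV):
  [0→2]: (109.73+64.98)/2 × 2 = 174.71
  [2→6]: (64.98+22.78)/2 × 4 = 175.52
  [6→8]: (22.78+13.49)/2 × 2 = 36.27
  [8→11]: (13.49+6.15)/2 × 3 = 29.46
  [11→11.5]: (6.15+5.39)/2 × 0.5 = 2.885
  Sum = 418.845 µg/mL·hr
IV tail: 5.39/0.262 = 20.573; AUC_iv,0→∞ = 418.845 + 20.573 = 439.418 µg/mL·hr
Trapezoidal AUC_0→7 (oral solution):
  [0→2]: (0.00+35.27)/2 × 2 = 35.27
  [2→6]: (35.27+20.50)/2 × 4 = 111.54
  [6→7]: (20.50+16.31)/2 × 1 = 18.405
  Sum = 165.215 µg/mL·hr
oral solution tail: 16.31/0.262 = 62.252; AUC_ev,0→∞ = 165.215 + 62.252 = 227.467 µg/mL·hr
F = (AUC_ev/D_ev)/(AUC_iv/D_iv) = (227.467/500)/(439.418/250) = 0.454934/1.757672 = 0.2588

F = 0.259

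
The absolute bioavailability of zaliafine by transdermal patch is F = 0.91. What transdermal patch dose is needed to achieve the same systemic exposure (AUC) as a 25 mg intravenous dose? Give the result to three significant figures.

For equal systemic exposure: F × D_ev = D_iv
D_ev = D_iv / F = 25 / 0.91 = 27.4725 mg

D_transdermal = 27.5 mg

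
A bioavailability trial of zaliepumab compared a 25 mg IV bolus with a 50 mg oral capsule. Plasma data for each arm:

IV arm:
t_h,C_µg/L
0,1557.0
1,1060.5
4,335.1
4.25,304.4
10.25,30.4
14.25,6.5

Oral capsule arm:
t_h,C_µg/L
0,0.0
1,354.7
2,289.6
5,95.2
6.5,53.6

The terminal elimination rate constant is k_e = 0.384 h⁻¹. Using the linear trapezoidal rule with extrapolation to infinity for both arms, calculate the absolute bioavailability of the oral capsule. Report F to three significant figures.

Trapezoidal AUC_0→14.25 (IV):
  [0→1]: (1557.0+1060.5)/2 × 1 = 1308.75
  [1→4]: (1060.5+335.1)/2 × 3 = 2093.4
  [4→4.25]: (335.1+304.4)/2 × 0.25 = 79.9375
  [4.25→10.25]: (304.4+30.4)/2 × 6 = 1004.4
  [10.25→14.25]: (30.4+6.5)/2 × 4 = 73.8
  Sum = 4560.2875 µg/L·h
IV tail: 6.5/0.384 = 16.927; AUC_iv,0→∞ = 4560.2875 + 16.927 = 4577.2145 µg/L·h
Trapezoidal AUC_0→6.5 (oral capsule):
  [0→1]: (0.0+354.7)/2 × 1 = 177.35
  [1→2]: (354.7+289.6)/2 × 1 = 322.15
  [2→5]: (289.6+95.2)/2 × 3 = 577.2
  [5→6.5]: (95.2+53.6)/2 × 1.5 = 111.6
  Sum = 1188.3 µg/L·h
oral capsule tail: 53.6/0.384 = 139.583; AUC_ev,0→∞ = 1188.3 + 139.583 = 1327.883 µg/L·h
F = (AUC_ev/D_ev)/(AUC_iv/D_iv) = (1327.883/50)/(4577.2145/25) = 26.55766/183.08858 = 0.1451

F = 0.145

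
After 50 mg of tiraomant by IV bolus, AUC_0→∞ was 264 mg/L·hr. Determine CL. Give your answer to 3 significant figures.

CL = 0.189 L/hr

CL = Dose_iv / AUC_0→∞
   = 50 / 264 = 0.189394 L/hr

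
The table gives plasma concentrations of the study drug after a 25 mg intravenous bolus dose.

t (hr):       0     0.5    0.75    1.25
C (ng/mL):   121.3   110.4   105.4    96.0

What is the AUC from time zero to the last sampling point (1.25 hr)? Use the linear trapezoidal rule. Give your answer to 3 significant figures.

AUC = 135 ng/mL·hr

Trapezoidal AUC_0→1.25:
  [0→0.5]: (121.3+110.4)/2 × 0.5 = 57.925
  [0.5→0.75]: (110.4+105.4)/2 × 0.25 = 26.975
  [0.75→1.25]: (105.4+96.0)/2 × 0.5 = 50.35
  Sum = 135.25 ng/mL·hr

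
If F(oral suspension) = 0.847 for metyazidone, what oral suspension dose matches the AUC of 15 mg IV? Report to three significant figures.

For equal systemic exposure: F × D_ev = D_iv
D_ev = D_iv / F = 15 / 0.847 = 17.7096 mg

D_oral = 17.7 mg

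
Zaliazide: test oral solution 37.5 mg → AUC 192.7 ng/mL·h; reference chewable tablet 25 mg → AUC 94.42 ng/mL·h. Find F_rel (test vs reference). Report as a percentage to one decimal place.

F_rel = 136.1%

F_rel = (AUC_test/D_test) / (AUC_ref/D_ref)
      = (192.7/37.5) / (94.42/25)
      = 5.13867 / 3.7768 = 1.3606 = 136.06%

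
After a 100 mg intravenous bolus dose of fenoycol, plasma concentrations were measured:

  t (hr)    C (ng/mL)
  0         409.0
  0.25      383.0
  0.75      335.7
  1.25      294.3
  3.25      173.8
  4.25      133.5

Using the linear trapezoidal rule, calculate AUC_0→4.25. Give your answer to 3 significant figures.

AUC = 1060 ng/mL·hr

Trapezoidal AUC_0→4.25:
  [0→0.25]: (409.0+383.0)/2 × 0.25 = 99.0
  [0.25→0.75]: (383.0+335.7)/2 × 0.5 = 179.675
  [0.75→1.25]: (335.7+294.3)/2 × 0.5 = 157.5
  [1.25→3.25]: (294.3+173.8)/2 × 2 = 468.1
  [3.25→4.25]: (173.8+133.5)/2 × 1 = 153.65
  Sum = 1057.925 ng/mL·hr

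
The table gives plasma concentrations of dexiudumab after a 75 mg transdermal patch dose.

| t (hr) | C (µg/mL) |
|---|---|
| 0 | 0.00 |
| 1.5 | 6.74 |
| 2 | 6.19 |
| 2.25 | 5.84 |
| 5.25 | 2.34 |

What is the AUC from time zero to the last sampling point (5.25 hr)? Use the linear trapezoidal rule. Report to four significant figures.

AUC = 22.06 µg/mL·hr

Trapezoidal AUC_0→5.25:
  [0→1.5]: (0.00+6.74)/2 × 1.5 = 5.055
  [1.5→2]: (6.74+6.19)/2 × 0.5 = 3.2325
  [2→2.25]: (6.19+5.84)/2 × 0.25 = 1.50375
  [2.25→5.25]: (5.84+2.34)/2 × 3 = 12.27
  Sum = 22.06125 µg/mL·hr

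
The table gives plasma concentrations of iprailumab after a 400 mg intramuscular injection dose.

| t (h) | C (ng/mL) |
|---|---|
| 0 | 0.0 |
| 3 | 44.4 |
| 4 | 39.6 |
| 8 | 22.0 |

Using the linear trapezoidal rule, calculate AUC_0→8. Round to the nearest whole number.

AUC = 232 ng/mL·h

Trapezoidal AUC_0→8:
  [0→3]: (0.0+44.4)/2 × 3 = 66.6
  [3→4]: (44.4+39.6)/2 × 1 = 42.0
  [4→8]: (39.6+22.0)/2 × 4 = 123.2
  Sum = 231.8 ng/mL·h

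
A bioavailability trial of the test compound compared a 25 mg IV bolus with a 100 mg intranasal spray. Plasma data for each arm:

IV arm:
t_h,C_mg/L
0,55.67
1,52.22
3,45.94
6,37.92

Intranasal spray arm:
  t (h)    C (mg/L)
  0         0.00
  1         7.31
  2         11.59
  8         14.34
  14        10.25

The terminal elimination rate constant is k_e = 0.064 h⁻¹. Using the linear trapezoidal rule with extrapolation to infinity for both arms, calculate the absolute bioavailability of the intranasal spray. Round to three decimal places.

F = 0.093

Trapezoidal AUC_0→6 (IV):
  [0→1]: (55.67+52.22)/2 × 1 = 53.945
  [1→3]: (52.22+45.94)/2 × 2 = 98.16
  [3→6]: (45.94+37.92)/2 × 3 = 125.79
  Sum = 277.895 mg/L·h
IV tail: 37.92/0.064 = 592.500; AUC_iv,0→∞ = 277.895 + 592.500 = 870.395 mg/L·h
Trapezoidal AUC_0→14 (intranasal spray):
  [0→1]: (0.00+7.31)/2 × 1 = 3.655
  [1→2]: (7.31+11.59)/2 × 1 = 9.45
  [2→8]: (11.59+14.34)/2 × 6 = 77.79
  [8→14]: (14.34+10.25)/2 × 6 = 73.77
  Sum = 164.665 mg/L·h
intranasal spray tail: 10.25/0.064 = 160.156; AUC_ev,0→∞ = 164.665 + 160.156 = 324.821 mg/L·h
F = (AUC_ev/D_ev)/(AUC_iv/D_iv) = (324.821/100)/(870.395/25) = 3.24821/34.8158 = 0.0933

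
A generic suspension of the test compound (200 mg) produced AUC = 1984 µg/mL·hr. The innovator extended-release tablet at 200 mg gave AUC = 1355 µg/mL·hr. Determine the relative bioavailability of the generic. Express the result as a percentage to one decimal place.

F_rel = 146.4%

F_rel = (AUC_test/D_test) / (AUC_ref/D_ref)
      = (1984/200) / (1355/200)
      = 9.92 / 6.775 = 1.4642 = 146.42%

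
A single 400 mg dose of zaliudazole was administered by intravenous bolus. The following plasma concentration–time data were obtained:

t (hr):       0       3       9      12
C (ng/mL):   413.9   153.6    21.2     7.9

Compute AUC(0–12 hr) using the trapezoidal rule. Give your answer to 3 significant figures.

Trapezoidal AUC_0→12:
  [0→3]: (413.9+153.6)/2 × 3 = 851.25
  [3→9]: (153.6+21.2)/2 × 6 = 524.4
  [9→12]: (21.2+7.9)/2 × 3 = 43.65
  Sum = 1419.3 ng/mL·hr

AUC = 1420 ng/mL·hr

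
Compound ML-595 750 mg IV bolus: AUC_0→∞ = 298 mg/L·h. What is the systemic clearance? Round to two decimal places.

CL = Dose_iv / AUC_0→∞
   = 750 / 298 = 2.51678 L/h

CL = 2.52 L/h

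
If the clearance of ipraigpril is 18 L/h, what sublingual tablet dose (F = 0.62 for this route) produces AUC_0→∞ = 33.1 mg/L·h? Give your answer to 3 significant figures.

Dose = 961 mg

Dose = CL × AUC_0→∞ / F
     = 18 × 33.1 / 0.62 = 960.968 mg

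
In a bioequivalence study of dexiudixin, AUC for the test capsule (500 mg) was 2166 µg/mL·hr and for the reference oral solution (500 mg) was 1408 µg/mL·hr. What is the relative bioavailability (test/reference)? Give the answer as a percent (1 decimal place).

F_rel = (AUC_test/D_test) / (AUC_ref/D_ref)
      = (2166/500) / (1408/500)
      = 4.332 / 2.816 = 1.5384 = 153.84%

F_rel = 153.8%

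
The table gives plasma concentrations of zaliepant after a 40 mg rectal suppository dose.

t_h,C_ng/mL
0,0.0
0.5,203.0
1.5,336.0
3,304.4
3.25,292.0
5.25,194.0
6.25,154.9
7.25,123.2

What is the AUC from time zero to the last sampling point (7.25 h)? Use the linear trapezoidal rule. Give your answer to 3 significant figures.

Trapezoidal AUC_0→7.25:
  [0→0.5]: (0.0+203.0)/2 × 0.5 = 50.75
  [0.5→1.5]: (203.0+336.0)/2 × 1 = 269.5
  [1.5→3]: (336.0+304.4)/2 × 1.5 = 480.3
  [3→3.25]: (304.4+292.0)/2 × 0.25 = 74.55
  [3.25→5.25]: (292.0+194.0)/2 × 2 = 486.0
  [5.25→6.25]: (194.0+154.9)/2 × 1 = 174.45
  [6.25→7.25]: (154.9+123.2)/2 × 1 = 139.05
  Sum = 1674.6 ng/mL·h

AUC = 1670 ng/mL·h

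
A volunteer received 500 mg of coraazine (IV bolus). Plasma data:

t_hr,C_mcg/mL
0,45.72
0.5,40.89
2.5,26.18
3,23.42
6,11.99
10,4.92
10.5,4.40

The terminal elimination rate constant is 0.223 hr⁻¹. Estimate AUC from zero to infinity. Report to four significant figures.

Trapezoidal AUC_0→10.5:
  [0→0.5]: (45.72+40.89)/2 × 0.5 = 21.6525
  [0.5→2.5]: (40.89+26.18)/2 × 2 = 67.07
  [2.5→3]: (26.18+23.42)/2 × 0.5 = 12.4
  [3→6]: (23.42+11.99)/2 × 3 = 53.115
  [6→10]: (11.99+4.92)/2 × 4 = 33.82
  [10→10.5]: (4.92+4.40)/2 × 0.5 = 2.33
  Sum = 190.3875 mcg/mL·hr
Extrapolated tail: C_last / k_e = 4.40 / 0.223 = 19.731
AUC_0→∞ = 190.3875 + 19.731 = 210.1185 mcg/mL·hr

AUC = 210.1 mcg/mL·hr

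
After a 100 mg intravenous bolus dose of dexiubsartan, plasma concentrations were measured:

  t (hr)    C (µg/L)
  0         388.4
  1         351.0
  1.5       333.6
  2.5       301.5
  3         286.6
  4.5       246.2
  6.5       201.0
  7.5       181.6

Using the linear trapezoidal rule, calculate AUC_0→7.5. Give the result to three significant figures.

AUC = 2040 µg/L·hr

Trapezoidal AUC_0→7.5:
  [0→1]: (388.4+351.0)/2 × 1 = 369.7
  [1→1.5]: (351.0+333.6)/2 × 0.5 = 171.15
  [1.5→2.5]: (333.6+301.5)/2 × 1 = 317.55
  [2.5→3]: (301.5+286.6)/2 × 0.5 = 147.025
  [3→4.5]: (286.6+246.2)/2 × 1.5 = 399.6
  [4.5→6.5]: (246.2+201.0)/2 × 2 = 447.2
  [6.5→7.5]: (201.0+181.6)/2 × 1 = 191.3
  Sum = 2043.525 µg/L·hr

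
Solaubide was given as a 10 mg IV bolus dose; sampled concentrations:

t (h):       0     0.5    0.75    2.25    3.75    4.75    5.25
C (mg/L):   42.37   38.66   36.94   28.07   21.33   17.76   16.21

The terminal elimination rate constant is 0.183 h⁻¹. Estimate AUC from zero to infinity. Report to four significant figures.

Trapezoidal AUC_0→5.25:
  [0→0.5]: (42.37+38.66)/2 × 0.5 = 20.2575
  [0.5→0.75]: (38.66+36.94)/2 × 0.25 = 9.45
  [0.75→2.25]: (36.94+28.07)/2 × 1.5 = 48.7575
  [2.25→3.75]: (28.07+21.33)/2 × 1.5 = 37.05
  [3.75→4.75]: (21.33+17.76)/2 × 1 = 19.545
  [4.75→5.25]: (17.76+16.21)/2 × 0.5 = 8.4925
  Sum = 143.5525 mg/L·h
Extrapolated tail: C_last / k_e = 16.21 / 0.183 = 88.579
AUC_0→∞ = 143.5525 + 88.579 = 232.1315 mg/L·h

AUC = 232.1 mg/L·h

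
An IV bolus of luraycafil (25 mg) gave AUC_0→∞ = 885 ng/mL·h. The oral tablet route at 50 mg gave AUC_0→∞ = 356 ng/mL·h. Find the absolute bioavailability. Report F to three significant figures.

F = 0.201

F = (AUC_ev / D_ev) / (AUC_iv / D_iv)
  = (356/50) / (885/25)
  = 7.12 / 35.4 = 0.2011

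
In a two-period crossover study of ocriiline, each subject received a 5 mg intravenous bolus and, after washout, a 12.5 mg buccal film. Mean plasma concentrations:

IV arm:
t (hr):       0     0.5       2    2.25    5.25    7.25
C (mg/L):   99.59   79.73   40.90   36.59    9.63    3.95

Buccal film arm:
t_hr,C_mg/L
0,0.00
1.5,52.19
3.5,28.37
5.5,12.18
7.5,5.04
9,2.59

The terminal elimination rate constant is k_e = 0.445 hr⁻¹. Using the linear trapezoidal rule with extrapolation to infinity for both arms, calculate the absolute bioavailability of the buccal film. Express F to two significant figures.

F = 0.32

Trapezoidal AUC_0→7.25 (IV):
  [0→0.5]: (99.59+79.73)/2 × 0.5 = 44.83
  [0.5→2]: (79.73+40.90)/2 × 1.5 = 90.4725
  [2→2.25]: (40.90+36.59)/2 × 0.25 = 9.68625
  [2.25→5.25]: (36.59+9.63)/2 × 3 = 69.33
  [5.25→7.25]: (9.63+3.95)/2 × 2 = 13.58
  Sum = 227.89875 mg/L·hr
IV tail: 3.95/0.445 = 8.876; AUC_iv,0→∞ = 227.89875 + 8.876 = 236.77475 mg/L·hr
Trapezoidal AUC_0→9 (buccal film):
  [0→1.5]: (0.00+52.19)/2 × 1.5 = 39.1425
  [1.5→3.5]: (52.19+28.37)/2 × 2 = 80.56
  [3.5→5.5]: (28.37+12.18)/2 × 2 = 40.55
  [5.5→7.5]: (12.18+5.04)/2 × 2 = 17.22
  [7.5→9]: (5.04+2.59)/2 × 1.5 = 5.7225
  Sum = 183.195 mg/L·hr
buccal film tail: 2.59/0.445 = 5.820; AUC_ev,0→∞ = 183.195 + 5.820 = 189.015 mg/L·hr
F = (AUC_ev/D_ev)/(AUC_iv/D_iv) = (189.015/12.5)/(236.77475/5) = 15.1212/47.35495 = 0.3193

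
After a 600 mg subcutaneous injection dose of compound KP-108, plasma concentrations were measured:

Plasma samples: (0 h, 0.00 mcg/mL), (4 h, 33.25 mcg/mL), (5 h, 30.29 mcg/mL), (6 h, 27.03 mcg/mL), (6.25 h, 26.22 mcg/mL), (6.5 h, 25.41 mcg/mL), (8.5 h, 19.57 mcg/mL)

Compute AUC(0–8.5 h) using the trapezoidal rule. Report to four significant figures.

Trapezoidal AUC_0→8.5:
  [0→4]: (0.00+33.25)/2 × 4 = 66.5
  [4→5]: (33.25+30.29)/2 × 1 = 31.77
  [5→6]: (30.29+27.03)/2 × 1 = 28.66
  [6→6.25]: (27.03+26.22)/2 × 0.25 = 6.65625
  [6.25→6.5]: (26.22+25.41)/2 × 0.25 = 6.45375
  [6.5→8.5]: (25.41+19.57)/2 × 2 = 44.98
  Sum = 185.02 mcg/mL·h

AUC = 185.0 mcg/mL·h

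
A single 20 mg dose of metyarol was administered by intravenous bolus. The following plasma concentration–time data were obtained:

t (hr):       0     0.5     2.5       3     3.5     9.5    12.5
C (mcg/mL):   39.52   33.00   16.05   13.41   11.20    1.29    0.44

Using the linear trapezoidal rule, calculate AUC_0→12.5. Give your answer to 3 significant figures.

Trapezoidal AUC_0→12.5:
  [0→0.5]: (39.52+33.00)/2 × 0.5 = 18.13
  [0.5→2.5]: (33.00+16.05)/2 × 2 = 49.05
  [2.5→3]: (16.05+13.41)/2 × 0.5 = 7.365
  [3→3.5]: (13.41+11.20)/2 × 0.5 = 6.1525
  [3.5→9.5]: (11.20+1.29)/2 × 6 = 37.47
  [9.5→12.5]: (1.29+0.44)/2 × 3 = 2.595
  Sum = 120.7625 mcg/mL·hr

AUC = 121 mcg/mL·hr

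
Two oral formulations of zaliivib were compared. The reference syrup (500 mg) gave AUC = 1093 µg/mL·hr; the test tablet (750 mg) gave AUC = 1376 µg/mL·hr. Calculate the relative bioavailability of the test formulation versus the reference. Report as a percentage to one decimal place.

F_rel = (AUC_test/D_test) / (AUC_ref/D_ref)
      = (1376/750) / (1093/500)
      = 1.83467 / 2.186 = 0.8393 = 83.93%

F_rel = 83.9%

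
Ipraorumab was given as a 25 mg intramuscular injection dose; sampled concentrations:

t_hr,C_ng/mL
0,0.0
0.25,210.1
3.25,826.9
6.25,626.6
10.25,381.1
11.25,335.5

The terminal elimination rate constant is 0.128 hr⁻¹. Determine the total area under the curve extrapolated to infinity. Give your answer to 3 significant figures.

AUC = 8760 ng/mL·hr

Trapezoidal AUC_0→11.25:
  [0→0.25]: (0.0+210.1)/2 × 0.25 = 26.2625
  [0.25→3.25]: (210.1+826.9)/2 × 3 = 1555.5
  [3.25→6.25]: (826.9+626.6)/2 × 3 = 2180.25
  [6.25→10.25]: (626.6+381.1)/2 × 4 = 2015.4
  [10.25→11.25]: (381.1+335.5)/2 × 1 = 358.3
  Sum = 6135.7125 ng/mL·hr
Extrapolated tail: C_last / k_e = 335.5 / 0.128 = 2621.094
AUC_0→∞ = 6135.7125 + 2621.094 = 8756.8065 ng/mL·hr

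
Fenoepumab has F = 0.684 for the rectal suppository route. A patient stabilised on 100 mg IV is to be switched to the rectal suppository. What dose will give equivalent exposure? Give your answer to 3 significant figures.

D_rectal = 146 mg

For equal systemic exposure: F × D_ev = D_iv
D_ev = D_iv / F = 100 / 0.684 = 146.199 mg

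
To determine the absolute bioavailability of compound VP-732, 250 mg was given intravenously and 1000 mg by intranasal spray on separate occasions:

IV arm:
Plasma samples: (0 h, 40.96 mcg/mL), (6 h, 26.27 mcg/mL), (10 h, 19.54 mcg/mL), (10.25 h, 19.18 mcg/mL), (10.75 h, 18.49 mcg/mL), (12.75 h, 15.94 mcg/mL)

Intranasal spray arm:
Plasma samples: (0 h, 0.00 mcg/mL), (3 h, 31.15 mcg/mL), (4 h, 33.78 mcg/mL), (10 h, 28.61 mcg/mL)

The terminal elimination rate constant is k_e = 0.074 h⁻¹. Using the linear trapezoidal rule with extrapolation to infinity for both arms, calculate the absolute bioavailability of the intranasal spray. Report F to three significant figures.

Trapezoidal AUC_0→12.75 (IV):
  [0→6]: (40.96+26.27)/2 × 6 = 201.69
  [6→10]: (26.27+19.54)/2 × 4 = 91.62
  [10→10.25]: (19.54+19.18)/2 × 0.25 = 4.84
  [10.25→10.75]: (19.18+18.49)/2 × 0.5 = 9.4175
  [10.75→12.75]: (18.49+15.94)/2 × 2 = 34.43
  Sum = 341.9975 mcg/mL·h
IV tail: 15.94/0.074 = 215.405; AUC_iv,0→∞ = 341.9975 + 215.405 = 557.4025 mcg/mL·h
Trapezoidal AUC_0→10 (intranasal spray):
  [0→3]: (0.00+31.15)/2 × 3 = 46.725
  [3→4]: (31.15+33.78)/2 × 1 = 32.465
  [4→10]: (33.78+28.61)/2 × 6 = 187.17
  Sum = 266.36 mcg/mL·h
intranasal spray tail: 28.61/0.074 = 386.622; AUC_ev,0→∞ = 266.36 + 386.622 = 652.982 mcg/mL·h
F = (AUC_ev/D_ev)/(AUC_iv/D_iv) = (652.982/1000)/(557.4025/250) = 0.652982/2.22961 = 0.2929

F = 0.293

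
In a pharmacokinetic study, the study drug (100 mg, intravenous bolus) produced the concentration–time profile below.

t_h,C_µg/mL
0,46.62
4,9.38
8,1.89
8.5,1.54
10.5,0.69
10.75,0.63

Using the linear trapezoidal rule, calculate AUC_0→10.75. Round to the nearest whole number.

Trapezoidal AUC_0→10.75:
  [0→4]: (46.62+9.38)/2 × 4 = 112.0
  [4→8]: (9.38+1.89)/2 × 4 = 22.54
  [8→8.5]: (1.89+1.54)/2 × 0.5 = 0.8575
  [8.5→10.5]: (1.54+0.69)/2 × 2 = 2.23
  [10.5→10.75]: (0.69+0.63)/2 × 0.25 = 0.165
  Sum = 137.7925 µg/mL·h

AUC = 138 µg/mL·h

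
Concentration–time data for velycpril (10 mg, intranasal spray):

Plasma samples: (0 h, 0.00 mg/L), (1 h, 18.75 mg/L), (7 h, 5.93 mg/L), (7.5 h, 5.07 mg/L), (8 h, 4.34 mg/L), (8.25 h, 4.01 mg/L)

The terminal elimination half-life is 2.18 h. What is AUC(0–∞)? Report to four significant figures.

AUC = 102.2 mg/L·h

Trapezoidal AUC_0→8.25:
  [0→1]: (0.00+18.75)/2 × 1 = 9.375
  [1→7]: (18.75+5.93)/2 × 6 = 74.04
  [7→7.5]: (5.93+5.07)/2 × 0.5 = 2.75
  [7.5→8]: (5.07+4.34)/2 × 0.5 = 2.3525
  [8→8.25]: (4.34+4.01)/2 × 0.25 = 1.04375
  Sum = 89.56125 mg/L·h
k_e = ln2 / t½ = 0.693147 / 2.18 = 0.3180 h^-1
Extrapolated tail: C_last / k_e = 4.01 / 0.318 = 12.610
AUC_0→∞ = 89.56125 + 12.610 = 102.17125 mg/L·h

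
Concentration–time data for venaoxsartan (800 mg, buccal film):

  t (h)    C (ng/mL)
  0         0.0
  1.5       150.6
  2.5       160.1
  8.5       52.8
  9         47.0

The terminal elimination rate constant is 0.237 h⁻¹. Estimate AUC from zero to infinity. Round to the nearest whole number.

AUC = 1130 ng/mL·h

Trapezoidal AUC_0→9:
  [0→1.5]: (0.0+150.6)/2 × 1.5 = 112.95
  [1.5→2.5]: (150.6+160.1)/2 × 1 = 155.35
  [2.5→8.5]: (160.1+52.8)/2 × 6 = 638.7
  [8.5→9]: (52.8+47.0)/2 × 0.5 = 24.95
  Sum = 931.95 ng/mL·h
Extrapolated tail: C_last / k_e = 47.0 / 0.237 = 198.312
AUC_0→∞ = 931.95 + 198.312 = 1130.262 ng/mL·h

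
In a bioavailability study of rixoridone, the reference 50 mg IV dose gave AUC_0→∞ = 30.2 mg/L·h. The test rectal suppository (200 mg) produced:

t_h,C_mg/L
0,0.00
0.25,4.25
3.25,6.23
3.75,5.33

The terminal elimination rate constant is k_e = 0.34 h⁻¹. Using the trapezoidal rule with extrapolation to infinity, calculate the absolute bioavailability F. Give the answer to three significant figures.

Trapezoidal AUC_0→3.75 (rectal suppository):
  [0→0.25]: (0.00+4.25)/2 × 0.25 = 0.53125
  [0.25→3.25]: (4.25+6.23)/2 × 3 = 15.72
  [3.25→3.75]: (6.23+5.33)/2 × 0.5 = 2.89
  Sum = 19.14125 mg/L·h
Tail: C_last/k_e = 5.33/0.34 = 15.676
AUC_0→∞ (rectal suppository) = 19.14125 + 15.676 = 34.81725 mg/L·h
F = (AUC_ev/D_ev)/(AUC_iv/D_iv) = (34.81725/200)/(30.2/50) = 0.17408625/0.604 = 0.2882

F = 0.288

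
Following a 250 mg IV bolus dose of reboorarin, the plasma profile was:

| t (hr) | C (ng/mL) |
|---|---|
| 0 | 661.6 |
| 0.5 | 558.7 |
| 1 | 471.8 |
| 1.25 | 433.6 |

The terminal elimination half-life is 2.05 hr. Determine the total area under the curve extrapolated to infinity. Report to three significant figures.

AUC = 1960 ng/mL·hr

Trapezoidal AUC_0→1.25:
  [0→0.5]: (661.6+558.7)/2 × 0.5 = 305.075
  [0.5→1]: (558.7+471.8)/2 × 0.5 = 257.625
  [1→1.25]: (471.8+433.6)/2 × 0.25 = 113.175
  Sum = 675.875 ng/mL·hr
k_e = ln2 / t½ = 0.693147 / 2.05 = 0.3381 hr^-1
Extrapolated tail: C_last / k_e = 433.6 / 0.3381 = 1282.461
AUC_0→∞ = 675.875 + 1282.461 = 1958.336 ng/mL·hr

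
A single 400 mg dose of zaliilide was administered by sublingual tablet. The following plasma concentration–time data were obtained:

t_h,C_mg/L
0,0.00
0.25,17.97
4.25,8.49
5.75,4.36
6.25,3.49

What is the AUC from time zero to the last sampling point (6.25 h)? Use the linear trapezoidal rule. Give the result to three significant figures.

AUC = 66.8 mg/L·h

Trapezoidal AUC_0→6.25:
  [0→0.25]: (0.00+17.97)/2 × 0.25 = 2.24625
  [0.25→4.25]: (17.97+8.49)/2 × 4 = 52.92
  [4.25→5.75]: (8.49+4.36)/2 × 1.5 = 9.6375
  [5.75→6.25]: (4.36+3.49)/2 × 0.5 = 1.9625
  Sum = 66.76625 mg/L·h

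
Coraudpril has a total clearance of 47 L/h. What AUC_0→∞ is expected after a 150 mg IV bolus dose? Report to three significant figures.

AUC = 3.19 mg/L·h

AUC_0→∞ = Dose_iv / CL
        = 150 / 47 = 3.19149 mg/L·h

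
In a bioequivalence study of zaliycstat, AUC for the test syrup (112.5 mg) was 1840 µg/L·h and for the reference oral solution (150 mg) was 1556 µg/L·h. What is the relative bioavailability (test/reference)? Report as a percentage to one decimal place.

F_rel = 157.7%

F_rel = (AUC_test/D_test) / (AUC_ref/D_ref)
      = (1840/112.5) / (1556/150)
      = 16.3556 / 10.3733 = 1.5767 = 157.67%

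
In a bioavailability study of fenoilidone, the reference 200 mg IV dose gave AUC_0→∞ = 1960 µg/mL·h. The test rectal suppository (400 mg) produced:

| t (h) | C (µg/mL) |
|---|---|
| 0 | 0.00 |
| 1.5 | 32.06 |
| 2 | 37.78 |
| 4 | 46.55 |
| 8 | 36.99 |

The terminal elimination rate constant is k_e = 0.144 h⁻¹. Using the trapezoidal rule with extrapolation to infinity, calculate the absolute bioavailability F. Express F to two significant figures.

Trapezoidal AUC_0→8 (rectal suppository):
  [0→1.5]: (0.00+32.06)/2 × 1.5 = 24.045
  [1.5→2]: (32.06+37.78)/2 × 0.5 = 17.46
  [2→4]: (37.78+46.55)/2 × 2 = 84.33
  [4→8]: (46.55+36.99)/2 × 4 = 167.08
  Sum = 292.915 µg/mL·h
Tail: C_last/k_e = 36.99/0.144 = 256.875
AUC_0→∞ (rectal suppository) = 292.915 + 256.875 = 549.79 µg/mL·h
F = (AUC_ev/D_ev)/(AUC_iv/D_iv) = (549.79/400)/(1960/200) = 1.374475/9.8 = 0.1403

F = 0.14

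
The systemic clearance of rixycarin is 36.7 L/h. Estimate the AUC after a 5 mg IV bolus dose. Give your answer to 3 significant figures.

AUC = 0.136 mg/L·h

AUC_0→∞ = Dose_iv / CL
        = 5 / 36.7 = 0.13624 mg/L·h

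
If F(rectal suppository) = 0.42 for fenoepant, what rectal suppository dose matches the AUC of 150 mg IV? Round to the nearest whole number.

For equal systemic exposure: F × D_ev = D_iv
D_ev = D_iv / F = 150 / 0.42 = 357.143 mg

D_rectal = 357 mg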